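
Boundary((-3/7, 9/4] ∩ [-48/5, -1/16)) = {-3/7, -1/16}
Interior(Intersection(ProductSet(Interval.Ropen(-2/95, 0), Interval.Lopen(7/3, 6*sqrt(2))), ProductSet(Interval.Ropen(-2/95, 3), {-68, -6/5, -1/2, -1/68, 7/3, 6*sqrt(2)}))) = EmptySet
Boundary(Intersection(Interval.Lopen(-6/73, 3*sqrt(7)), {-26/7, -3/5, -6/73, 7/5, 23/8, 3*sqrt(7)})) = {7/5, 23/8, 3*sqrt(7)}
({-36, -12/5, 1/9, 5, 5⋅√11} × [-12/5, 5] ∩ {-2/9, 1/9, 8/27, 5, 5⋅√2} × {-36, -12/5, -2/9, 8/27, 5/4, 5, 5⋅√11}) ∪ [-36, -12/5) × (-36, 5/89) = ({1/9, 5} × {-12/5, -2/9, 8/27, 5/4, 5}) ∪ ([-36, -12/5) × (-36, 5/89))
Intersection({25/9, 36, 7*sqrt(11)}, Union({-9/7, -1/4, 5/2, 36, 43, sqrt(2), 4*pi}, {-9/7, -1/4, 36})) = {36}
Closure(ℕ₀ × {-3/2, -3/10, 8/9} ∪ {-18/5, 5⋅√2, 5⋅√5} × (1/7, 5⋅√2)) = (ℕ₀ × {-3/2, -3/10, 8/9}) ∪ ({-18/5, 5⋅√2, 5⋅√5} × [1/7, 5⋅√2])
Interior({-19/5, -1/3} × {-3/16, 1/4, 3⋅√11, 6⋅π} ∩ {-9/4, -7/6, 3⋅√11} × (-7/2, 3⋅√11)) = ∅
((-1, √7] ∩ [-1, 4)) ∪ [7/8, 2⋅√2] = (-1, 2⋅√2]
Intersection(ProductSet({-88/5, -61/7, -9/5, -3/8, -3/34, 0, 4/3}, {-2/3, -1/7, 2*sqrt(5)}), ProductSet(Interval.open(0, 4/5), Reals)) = EmptySet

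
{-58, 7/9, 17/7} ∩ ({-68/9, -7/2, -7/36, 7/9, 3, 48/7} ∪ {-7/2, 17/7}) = {7/9, 17/7}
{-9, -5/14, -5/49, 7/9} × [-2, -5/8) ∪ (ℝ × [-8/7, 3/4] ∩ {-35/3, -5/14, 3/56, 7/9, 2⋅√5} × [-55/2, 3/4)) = ({-9, -5/14, -5/49, 7/9} × [-2, -5/8)) ∪ ({-35/3, -5/14, 3/56, 7/9, 2⋅√5} × [-8/7, 3/4))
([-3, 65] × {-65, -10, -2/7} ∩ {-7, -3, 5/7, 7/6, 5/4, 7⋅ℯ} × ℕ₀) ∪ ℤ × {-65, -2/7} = ℤ × {-65, -2/7}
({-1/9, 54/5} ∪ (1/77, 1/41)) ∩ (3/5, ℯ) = ∅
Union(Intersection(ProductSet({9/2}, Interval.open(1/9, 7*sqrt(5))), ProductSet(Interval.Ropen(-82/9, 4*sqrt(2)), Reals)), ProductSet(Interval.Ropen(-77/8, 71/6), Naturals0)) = Union(ProductSet({9/2}, Interval.open(1/9, 7*sqrt(5))), ProductSet(Interval.Ropen(-77/8, 71/6), Naturals0))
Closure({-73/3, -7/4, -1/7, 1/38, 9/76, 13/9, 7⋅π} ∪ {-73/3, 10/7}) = {-73/3, -7/4, -1/7, 1/38, 9/76, 10/7, 13/9, 7⋅π}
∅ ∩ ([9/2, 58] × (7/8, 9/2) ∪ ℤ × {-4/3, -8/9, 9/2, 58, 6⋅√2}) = ∅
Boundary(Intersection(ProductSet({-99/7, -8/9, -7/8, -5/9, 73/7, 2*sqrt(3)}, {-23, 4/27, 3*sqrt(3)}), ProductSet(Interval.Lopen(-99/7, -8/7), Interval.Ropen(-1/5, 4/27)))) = EmptySet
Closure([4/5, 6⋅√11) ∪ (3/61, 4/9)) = [3/61, 4/9] ∪ [4/5, 6⋅√11]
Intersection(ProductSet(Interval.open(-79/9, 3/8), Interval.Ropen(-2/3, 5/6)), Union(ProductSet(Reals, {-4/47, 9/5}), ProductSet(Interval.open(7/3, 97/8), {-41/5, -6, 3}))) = ProductSet(Interval.open(-79/9, 3/8), {-4/47})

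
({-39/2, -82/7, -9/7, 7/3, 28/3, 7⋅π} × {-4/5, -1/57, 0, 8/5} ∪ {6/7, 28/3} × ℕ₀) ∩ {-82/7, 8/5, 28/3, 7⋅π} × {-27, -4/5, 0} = {-82/7, 28/3, 7⋅π} × {-4/5, 0}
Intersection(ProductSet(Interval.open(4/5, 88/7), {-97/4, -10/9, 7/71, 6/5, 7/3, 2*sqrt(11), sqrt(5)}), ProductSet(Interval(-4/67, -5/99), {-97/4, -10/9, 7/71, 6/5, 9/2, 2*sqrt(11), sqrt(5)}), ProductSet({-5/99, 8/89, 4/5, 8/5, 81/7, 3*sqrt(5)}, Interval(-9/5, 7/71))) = EmptySet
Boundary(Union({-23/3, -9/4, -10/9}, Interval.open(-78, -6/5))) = {-78, -6/5, -10/9}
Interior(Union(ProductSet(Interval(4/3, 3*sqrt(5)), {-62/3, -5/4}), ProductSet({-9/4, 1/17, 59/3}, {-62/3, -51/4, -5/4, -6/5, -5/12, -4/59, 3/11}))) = EmptySet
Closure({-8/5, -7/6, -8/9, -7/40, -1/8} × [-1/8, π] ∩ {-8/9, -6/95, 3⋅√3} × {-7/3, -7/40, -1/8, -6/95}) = {-8/9} × {-1/8, -6/95}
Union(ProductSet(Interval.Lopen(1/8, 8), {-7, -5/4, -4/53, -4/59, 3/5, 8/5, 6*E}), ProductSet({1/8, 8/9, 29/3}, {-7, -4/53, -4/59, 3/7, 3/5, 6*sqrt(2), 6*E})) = Union(ProductSet({1/8, 8/9, 29/3}, {-7, -4/53, -4/59, 3/7, 3/5, 6*sqrt(2), 6*E}), ProductSet(Interval.Lopen(1/8, 8), {-7, -5/4, -4/53, -4/59, 3/5, 8/5, 6*E}))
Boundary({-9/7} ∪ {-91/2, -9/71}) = {-91/2, -9/7, -9/71}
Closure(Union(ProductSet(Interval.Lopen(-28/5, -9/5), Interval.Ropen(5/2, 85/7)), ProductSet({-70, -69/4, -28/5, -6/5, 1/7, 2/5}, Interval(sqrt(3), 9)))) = Union(ProductSet({-28/5, -9/5}, Interval(5/2, 85/7)), ProductSet({-70, -69/4, -28/5, -6/5, 1/7, 2/5}, Interval(sqrt(3), 9)), ProductSet(Interval(-28/5, -9/5), {5/2, 85/7}), ProductSet(Interval.Lopen(-28/5, -9/5), Interval.Ropen(5/2, 85/7)))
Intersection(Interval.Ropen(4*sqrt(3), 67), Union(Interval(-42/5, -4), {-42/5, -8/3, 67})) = EmptySet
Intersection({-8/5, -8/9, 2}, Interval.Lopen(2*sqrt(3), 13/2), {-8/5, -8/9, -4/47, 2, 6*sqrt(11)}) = EmptySet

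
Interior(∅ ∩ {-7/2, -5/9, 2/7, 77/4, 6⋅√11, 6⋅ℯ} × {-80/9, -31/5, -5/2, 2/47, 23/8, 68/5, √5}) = ∅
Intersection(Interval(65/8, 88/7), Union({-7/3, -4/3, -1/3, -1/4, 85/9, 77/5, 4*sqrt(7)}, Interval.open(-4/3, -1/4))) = {85/9, 4*sqrt(7)}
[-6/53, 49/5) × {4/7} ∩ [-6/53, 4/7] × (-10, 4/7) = ∅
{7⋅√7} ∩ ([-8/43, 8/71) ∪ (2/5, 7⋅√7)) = ∅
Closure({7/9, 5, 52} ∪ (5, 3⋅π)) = {7/9, 52} ∪ [5, 3⋅π]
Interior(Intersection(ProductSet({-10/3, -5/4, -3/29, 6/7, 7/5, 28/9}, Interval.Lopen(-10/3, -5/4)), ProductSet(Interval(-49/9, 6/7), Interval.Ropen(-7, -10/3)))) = EmptySet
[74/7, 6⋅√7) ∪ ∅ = [74/7, 6⋅√7)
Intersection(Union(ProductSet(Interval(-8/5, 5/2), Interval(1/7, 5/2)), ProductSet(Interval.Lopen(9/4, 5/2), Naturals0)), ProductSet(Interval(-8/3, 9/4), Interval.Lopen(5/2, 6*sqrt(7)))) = EmptySet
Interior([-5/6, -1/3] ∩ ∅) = ∅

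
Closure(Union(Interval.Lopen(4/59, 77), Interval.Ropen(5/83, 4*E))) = Interval(5/83, 77)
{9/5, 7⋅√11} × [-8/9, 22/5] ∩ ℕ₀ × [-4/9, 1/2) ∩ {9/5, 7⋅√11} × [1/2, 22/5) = ∅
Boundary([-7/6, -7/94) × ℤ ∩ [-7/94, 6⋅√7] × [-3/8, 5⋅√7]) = ∅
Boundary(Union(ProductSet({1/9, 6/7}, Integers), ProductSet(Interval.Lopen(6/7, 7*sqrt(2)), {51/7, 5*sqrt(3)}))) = Union(ProductSet({1/9, 6/7}, Integers), ProductSet(Interval(6/7, 7*sqrt(2)), {51/7, 5*sqrt(3)}))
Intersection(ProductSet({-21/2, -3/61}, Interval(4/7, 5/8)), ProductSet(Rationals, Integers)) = EmptySet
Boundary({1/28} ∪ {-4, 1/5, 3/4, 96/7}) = {-4, 1/28, 1/5, 3/4, 96/7}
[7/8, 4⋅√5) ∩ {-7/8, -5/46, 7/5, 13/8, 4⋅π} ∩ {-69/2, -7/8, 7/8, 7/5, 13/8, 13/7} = {7/5, 13/8}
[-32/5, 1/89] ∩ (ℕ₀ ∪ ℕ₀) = {0}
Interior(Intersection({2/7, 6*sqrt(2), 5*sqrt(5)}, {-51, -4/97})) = EmptySet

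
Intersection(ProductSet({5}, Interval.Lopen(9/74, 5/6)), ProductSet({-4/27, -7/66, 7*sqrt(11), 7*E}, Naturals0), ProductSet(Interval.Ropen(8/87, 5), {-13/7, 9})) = EmptySet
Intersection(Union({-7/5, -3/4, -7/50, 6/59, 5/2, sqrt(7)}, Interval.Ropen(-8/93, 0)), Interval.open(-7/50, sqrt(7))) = Union({6/59, 5/2}, Interval.Ropen(-8/93, 0))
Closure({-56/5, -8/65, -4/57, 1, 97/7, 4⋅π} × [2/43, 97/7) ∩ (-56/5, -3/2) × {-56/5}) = ∅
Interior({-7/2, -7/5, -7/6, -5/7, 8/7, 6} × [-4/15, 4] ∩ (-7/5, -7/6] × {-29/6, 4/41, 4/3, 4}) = ∅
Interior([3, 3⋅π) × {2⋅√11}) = ∅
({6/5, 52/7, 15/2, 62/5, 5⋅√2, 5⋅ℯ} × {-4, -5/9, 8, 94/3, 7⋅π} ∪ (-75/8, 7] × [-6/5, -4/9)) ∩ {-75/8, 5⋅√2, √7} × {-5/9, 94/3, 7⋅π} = ({√7} × {-5/9}) ∪ ({5⋅√2} × {-5/9, 94/3, 7⋅π})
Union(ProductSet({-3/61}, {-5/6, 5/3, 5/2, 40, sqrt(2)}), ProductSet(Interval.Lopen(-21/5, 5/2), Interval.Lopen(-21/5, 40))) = ProductSet(Interval.Lopen(-21/5, 5/2), Interval.Lopen(-21/5, 40))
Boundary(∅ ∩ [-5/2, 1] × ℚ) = ∅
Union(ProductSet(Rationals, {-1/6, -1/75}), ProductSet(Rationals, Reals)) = ProductSet(Rationals, Reals)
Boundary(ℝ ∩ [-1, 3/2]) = {-1, 3/2}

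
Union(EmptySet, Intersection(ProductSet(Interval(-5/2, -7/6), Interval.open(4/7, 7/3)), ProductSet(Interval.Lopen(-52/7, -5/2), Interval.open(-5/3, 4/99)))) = EmptySet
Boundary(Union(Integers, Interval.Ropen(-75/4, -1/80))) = Union(Complement(Integers, Interval.open(-75/4, -1/80)), {-75/4, -1/80})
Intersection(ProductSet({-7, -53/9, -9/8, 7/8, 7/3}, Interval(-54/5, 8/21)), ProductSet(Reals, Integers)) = ProductSet({-7, -53/9, -9/8, 7/8, 7/3}, Range(-10, 1, 1))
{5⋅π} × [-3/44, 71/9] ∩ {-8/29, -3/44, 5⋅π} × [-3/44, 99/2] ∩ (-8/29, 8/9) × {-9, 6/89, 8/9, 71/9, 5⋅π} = ∅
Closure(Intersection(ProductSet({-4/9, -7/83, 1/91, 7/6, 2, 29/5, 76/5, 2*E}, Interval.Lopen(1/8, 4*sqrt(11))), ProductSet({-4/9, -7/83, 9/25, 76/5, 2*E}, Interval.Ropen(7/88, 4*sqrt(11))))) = ProductSet({-4/9, -7/83, 76/5, 2*E}, Interval(1/8, 4*sqrt(11)))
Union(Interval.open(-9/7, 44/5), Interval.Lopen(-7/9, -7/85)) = Interval.open(-9/7, 44/5)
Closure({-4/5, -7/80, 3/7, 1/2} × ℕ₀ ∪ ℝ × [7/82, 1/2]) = ({-4/5, -7/80, 3/7, 1/2} × ℕ₀) ∪ (ℝ × [7/82, 1/2])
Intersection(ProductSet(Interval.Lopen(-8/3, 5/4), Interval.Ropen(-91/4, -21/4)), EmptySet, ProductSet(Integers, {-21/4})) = EmptySet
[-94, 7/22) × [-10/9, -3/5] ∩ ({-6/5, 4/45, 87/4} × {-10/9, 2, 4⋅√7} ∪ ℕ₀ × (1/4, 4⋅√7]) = {-6/5, 4/45} × {-10/9}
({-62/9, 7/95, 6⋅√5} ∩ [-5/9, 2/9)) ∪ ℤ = ℤ ∪ {7/95}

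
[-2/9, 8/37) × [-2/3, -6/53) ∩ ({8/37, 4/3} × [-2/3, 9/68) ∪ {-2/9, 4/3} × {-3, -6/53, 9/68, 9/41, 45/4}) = ∅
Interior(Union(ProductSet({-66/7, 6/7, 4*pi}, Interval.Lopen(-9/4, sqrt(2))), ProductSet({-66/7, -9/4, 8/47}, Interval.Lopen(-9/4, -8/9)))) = EmptySet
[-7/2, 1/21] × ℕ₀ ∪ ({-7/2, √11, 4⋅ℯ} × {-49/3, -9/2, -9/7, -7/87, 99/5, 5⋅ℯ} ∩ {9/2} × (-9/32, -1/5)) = [-7/2, 1/21] × ℕ₀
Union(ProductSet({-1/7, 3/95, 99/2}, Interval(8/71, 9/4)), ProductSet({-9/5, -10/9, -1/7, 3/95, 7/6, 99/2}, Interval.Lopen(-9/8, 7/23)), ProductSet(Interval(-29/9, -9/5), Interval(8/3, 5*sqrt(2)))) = Union(ProductSet({-1/7, 3/95, 99/2}, Interval(8/71, 9/4)), ProductSet({-9/5, -10/9, -1/7, 3/95, 7/6, 99/2}, Interval.Lopen(-9/8, 7/23)), ProductSet(Interval(-29/9, -9/5), Interval(8/3, 5*sqrt(2))))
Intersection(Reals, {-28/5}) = {-28/5}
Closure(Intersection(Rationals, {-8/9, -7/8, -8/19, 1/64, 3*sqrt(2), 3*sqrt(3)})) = {-8/9, -7/8, -8/19, 1/64}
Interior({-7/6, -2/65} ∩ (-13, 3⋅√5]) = ∅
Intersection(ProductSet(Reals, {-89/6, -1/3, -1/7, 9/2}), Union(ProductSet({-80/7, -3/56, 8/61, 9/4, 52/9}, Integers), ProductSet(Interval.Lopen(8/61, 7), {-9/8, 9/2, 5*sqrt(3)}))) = ProductSet(Interval.Lopen(8/61, 7), {9/2})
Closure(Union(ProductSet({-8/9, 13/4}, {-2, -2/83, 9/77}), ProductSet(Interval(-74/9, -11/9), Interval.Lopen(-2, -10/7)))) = Union(ProductSet({-8/9, 13/4}, {-2, -2/83, 9/77}), ProductSet(Interval(-74/9, -11/9), Interval(-2, -10/7)))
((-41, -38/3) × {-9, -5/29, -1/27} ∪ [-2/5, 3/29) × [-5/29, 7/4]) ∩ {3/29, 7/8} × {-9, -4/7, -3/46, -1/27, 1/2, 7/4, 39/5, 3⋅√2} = ∅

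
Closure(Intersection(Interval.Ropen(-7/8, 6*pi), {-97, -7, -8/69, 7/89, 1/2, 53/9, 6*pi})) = {-8/69, 7/89, 1/2, 53/9}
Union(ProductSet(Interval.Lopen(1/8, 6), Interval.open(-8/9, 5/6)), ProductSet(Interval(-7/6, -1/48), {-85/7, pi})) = Union(ProductSet(Interval(-7/6, -1/48), {-85/7, pi}), ProductSet(Interval.Lopen(1/8, 6), Interval.open(-8/9, 5/6)))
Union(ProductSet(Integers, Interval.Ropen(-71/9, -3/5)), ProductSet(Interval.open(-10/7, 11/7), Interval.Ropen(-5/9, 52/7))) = Union(ProductSet(Integers, Interval.Ropen(-71/9, -3/5)), ProductSet(Interval.open(-10/7, 11/7), Interval.Ropen(-5/9, 52/7)))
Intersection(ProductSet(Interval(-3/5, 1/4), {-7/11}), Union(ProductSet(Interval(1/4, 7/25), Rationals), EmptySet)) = ProductSet({1/4}, {-7/11})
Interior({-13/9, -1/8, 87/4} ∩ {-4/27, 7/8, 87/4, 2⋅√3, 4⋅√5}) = ∅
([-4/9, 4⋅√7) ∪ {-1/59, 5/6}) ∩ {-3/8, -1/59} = {-3/8, -1/59}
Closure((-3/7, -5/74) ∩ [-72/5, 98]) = [-3/7, -5/74]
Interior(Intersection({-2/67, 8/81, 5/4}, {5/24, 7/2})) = EmptySet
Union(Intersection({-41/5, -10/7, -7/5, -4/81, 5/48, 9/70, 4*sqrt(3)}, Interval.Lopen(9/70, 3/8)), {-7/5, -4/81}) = {-7/5, -4/81}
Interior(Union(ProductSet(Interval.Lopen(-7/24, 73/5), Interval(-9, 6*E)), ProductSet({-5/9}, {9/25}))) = ProductSet(Interval.open(-7/24, 73/5), Interval.open(-9, 6*E))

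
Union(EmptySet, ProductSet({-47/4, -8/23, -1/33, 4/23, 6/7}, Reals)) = ProductSet({-47/4, -8/23, -1/33, 4/23, 6/7}, Reals)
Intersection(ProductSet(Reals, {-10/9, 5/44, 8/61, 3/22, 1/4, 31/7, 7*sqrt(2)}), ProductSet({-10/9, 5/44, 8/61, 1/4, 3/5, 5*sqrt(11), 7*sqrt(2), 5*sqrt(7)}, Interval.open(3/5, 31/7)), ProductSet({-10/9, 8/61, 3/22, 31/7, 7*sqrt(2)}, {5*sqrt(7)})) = EmptySet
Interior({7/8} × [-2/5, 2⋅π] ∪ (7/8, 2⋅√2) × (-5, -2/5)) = (7/8, 2⋅√2) × (-5, -2/5)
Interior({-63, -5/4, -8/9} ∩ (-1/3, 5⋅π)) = ∅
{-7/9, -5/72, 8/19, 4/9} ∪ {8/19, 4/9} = {-7/9, -5/72, 8/19, 4/9}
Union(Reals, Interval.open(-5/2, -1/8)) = Interval(-oo, oo)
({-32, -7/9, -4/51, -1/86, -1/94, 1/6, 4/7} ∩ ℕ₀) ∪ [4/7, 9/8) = [4/7, 9/8)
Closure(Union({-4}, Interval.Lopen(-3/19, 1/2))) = Union({-4}, Interval(-3/19, 1/2))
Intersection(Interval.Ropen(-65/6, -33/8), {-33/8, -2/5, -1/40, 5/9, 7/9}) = EmptySet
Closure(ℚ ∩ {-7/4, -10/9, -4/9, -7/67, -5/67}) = {-7/4, -10/9, -4/9, -7/67, -5/67}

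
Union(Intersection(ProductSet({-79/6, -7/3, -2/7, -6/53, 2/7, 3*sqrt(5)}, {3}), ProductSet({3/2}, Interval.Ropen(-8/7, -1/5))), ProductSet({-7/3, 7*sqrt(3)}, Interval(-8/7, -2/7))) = ProductSet({-7/3, 7*sqrt(3)}, Interval(-8/7, -2/7))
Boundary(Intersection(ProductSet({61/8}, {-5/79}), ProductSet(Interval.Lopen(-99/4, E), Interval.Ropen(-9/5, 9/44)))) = EmptySet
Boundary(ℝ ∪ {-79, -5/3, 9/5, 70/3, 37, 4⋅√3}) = ∅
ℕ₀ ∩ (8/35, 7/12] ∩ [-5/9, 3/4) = ∅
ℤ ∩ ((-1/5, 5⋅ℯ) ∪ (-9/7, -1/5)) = {-1} ∪ {0, 1, …, 13}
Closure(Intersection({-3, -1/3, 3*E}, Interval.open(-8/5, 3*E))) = {-1/3}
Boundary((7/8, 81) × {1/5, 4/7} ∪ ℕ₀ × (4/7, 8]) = (ℕ₀ × [4/7, 8]) ∪ ([7/8, 81] × {1/5, 4/7})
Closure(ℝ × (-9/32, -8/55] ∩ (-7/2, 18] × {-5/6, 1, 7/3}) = ∅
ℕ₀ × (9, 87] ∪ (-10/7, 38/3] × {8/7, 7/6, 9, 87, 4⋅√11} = (ℕ₀ × (9, 87]) ∪ ((-10/7, 38/3] × {8/7, 7/6, 9, 87, 4⋅√11})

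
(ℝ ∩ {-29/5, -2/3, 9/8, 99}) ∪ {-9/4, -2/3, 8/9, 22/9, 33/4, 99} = {-29/5, -9/4, -2/3, 8/9, 9/8, 22/9, 33/4, 99}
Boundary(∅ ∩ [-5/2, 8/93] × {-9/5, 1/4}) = ∅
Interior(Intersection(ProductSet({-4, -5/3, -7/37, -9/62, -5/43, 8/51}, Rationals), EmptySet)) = EmptySet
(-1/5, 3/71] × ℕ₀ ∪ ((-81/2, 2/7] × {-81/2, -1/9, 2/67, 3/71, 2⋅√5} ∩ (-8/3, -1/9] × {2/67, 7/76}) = ((-1/5, 3/71] × ℕ₀) ∪ ((-8/3, -1/9] × {2/67})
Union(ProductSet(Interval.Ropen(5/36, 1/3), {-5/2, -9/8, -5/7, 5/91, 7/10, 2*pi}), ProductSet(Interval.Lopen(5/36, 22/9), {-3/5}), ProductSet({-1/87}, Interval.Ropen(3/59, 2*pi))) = Union(ProductSet({-1/87}, Interval.Ropen(3/59, 2*pi)), ProductSet(Interval.Ropen(5/36, 1/3), {-5/2, -9/8, -5/7, 5/91, 7/10, 2*pi}), ProductSet(Interval.Lopen(5/36, 22/9), {-3/5}))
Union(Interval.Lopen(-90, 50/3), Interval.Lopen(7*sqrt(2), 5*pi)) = Interval.Lopen(-90, 50/3)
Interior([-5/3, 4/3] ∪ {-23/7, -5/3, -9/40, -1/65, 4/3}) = (-5/3, 4/3)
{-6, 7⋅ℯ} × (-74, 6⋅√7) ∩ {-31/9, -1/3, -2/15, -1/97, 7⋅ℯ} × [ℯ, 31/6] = {7⋅ℯ} × [ℯ, 31/6]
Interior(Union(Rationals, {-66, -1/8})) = EmptySet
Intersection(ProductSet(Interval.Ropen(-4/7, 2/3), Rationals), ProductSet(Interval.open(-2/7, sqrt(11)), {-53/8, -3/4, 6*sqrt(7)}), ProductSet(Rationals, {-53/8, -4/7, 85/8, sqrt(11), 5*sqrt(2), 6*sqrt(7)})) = ProductSet(Intersection(Interval.open(-2/7, 2/3), Rationals), {-53/8})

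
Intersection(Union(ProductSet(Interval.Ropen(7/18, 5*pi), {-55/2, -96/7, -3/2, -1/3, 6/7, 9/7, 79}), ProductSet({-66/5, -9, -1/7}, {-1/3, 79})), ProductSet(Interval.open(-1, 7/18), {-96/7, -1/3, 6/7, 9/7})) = ProductSet({-1/7}, {-1/3})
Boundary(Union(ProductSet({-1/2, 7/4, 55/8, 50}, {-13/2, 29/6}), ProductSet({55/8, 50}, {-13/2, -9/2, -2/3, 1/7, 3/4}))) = Union(ProductSet({55/8, 50}, {-13/2, -9/2, -2/3, 1/7, 3/4}), ProductSet({-1/2, 7/4, 55/8, 50}, {-13/2, 29/6}))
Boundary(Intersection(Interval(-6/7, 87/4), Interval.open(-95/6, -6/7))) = EmptySet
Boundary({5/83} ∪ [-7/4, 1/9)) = {-7/4, 1/9}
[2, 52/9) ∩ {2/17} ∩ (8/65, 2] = ∅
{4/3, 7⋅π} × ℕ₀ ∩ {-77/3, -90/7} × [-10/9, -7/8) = ∅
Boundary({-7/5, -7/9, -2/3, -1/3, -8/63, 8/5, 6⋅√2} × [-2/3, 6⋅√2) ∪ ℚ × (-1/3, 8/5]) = (ℝ × [-1/3, 8/5]) ∪ ({-7/5, -7/9, -2/3, -1/3, -8/63, 8/5, 6⋅√2} × [-2/3, 6⋅√2])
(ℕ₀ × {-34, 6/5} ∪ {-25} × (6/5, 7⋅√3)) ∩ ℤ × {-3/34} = ∅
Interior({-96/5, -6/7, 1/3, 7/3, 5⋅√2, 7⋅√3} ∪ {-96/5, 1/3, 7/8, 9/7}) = ∅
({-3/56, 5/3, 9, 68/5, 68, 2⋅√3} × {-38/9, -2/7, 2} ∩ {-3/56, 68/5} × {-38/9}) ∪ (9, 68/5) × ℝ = ({-3/56, 68/5} × {-38/9}) ∪ ((9, 68/5) × ℝ)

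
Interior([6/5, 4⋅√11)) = (6/5, 4⋅√11)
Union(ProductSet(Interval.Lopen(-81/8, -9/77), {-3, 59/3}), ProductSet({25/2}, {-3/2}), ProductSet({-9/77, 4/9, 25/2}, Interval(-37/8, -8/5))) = Union(ProductSet({25/2}, {-3/2}), ProductSet({-9/77, 4/9, 25/2}, Interval(-37/8, -8/5)), ProductSet(Interval.Lopen(-81/8, -9/77), {-3, 59/3}))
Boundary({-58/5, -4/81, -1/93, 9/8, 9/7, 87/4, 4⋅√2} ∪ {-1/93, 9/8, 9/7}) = {-58/5, -4/81, -1/93, 9/8, 9/7, 87/4, 4⋅√2}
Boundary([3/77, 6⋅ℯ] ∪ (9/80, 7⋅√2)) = {3/77, 6⋅ℯ}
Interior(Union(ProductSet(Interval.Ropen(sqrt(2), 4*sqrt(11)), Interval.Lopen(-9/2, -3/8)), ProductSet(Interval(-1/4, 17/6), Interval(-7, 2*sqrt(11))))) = Union(ProductSet(Interval.open(-1/4, 17/6), Interval.open(-7, 2*sqrt(11))), ProductSet(Interval.open(-1/4, 4*sqrt(11)), Interval.open(-9/2, -3/8)))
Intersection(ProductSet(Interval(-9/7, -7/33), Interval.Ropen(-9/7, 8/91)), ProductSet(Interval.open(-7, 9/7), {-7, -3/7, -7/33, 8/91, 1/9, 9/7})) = ProductSet(Interval(-9/7, -7/33), {-3/7, -7/33})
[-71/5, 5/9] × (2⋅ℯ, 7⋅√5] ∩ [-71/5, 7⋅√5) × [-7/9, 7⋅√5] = [-71/5, 5/9] × (2⋅ℯ, 7⋅√5]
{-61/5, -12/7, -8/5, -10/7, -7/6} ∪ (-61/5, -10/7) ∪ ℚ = ℚ ∪ [-61/5, -10/7]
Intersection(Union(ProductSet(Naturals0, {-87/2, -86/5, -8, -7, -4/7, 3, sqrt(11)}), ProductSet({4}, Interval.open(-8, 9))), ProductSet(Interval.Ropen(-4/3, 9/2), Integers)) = Union(ProductSet({4}, Range(-7, 9, 1)), ProductSet(Range(0, 5, 1), {-8, -7, 3}))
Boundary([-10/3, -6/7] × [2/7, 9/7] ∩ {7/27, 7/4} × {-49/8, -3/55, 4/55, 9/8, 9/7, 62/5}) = ∅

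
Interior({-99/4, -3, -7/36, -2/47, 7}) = ∅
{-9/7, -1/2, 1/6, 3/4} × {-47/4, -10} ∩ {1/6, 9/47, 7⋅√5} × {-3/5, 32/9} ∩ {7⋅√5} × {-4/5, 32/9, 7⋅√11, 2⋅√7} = ∅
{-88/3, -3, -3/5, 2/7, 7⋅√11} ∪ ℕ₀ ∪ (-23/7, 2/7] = {-88/3, 7⋅√11} ∪ (-23/7, 2/7] ∪ ℕ₀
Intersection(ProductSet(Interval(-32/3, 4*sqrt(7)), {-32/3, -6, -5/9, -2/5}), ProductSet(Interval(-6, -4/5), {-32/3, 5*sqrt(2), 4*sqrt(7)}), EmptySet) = EmptySet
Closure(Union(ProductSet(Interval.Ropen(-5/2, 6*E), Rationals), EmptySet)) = ProductSet(Interval(-5/2, 6*E), Reals)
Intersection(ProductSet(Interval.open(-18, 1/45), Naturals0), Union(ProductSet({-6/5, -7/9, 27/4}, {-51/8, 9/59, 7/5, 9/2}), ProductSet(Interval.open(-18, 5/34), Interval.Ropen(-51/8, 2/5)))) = ProductSet(Interval.open(-18, 1/45), Range(0, 1, 1))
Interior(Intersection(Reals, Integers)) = EmptySet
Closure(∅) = ∅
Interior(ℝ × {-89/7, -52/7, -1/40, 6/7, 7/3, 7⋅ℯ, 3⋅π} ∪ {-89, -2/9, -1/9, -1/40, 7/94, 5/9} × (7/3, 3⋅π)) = ∅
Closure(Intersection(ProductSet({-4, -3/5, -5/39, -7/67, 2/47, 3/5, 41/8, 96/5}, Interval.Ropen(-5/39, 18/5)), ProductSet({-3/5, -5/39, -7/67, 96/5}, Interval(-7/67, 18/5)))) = ProductSet({-3/5, -5/39, -7/67, 96/5}, Interval(-7/67, 18/5))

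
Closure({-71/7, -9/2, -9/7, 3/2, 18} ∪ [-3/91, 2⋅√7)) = {-71/7, -9/2, -9/7, 18} ∪ [-3/91, 2⋅√7]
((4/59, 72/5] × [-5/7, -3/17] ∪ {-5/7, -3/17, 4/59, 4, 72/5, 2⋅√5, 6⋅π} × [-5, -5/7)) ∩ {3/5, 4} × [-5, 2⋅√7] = ({4} × [-5, -5/7)) ∪ ({3/5, 4} × [-5/7, -3/17])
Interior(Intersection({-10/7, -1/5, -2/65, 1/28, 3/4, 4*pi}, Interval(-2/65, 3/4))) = EmptySet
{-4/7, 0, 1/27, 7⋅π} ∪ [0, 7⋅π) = {-4/7} ∪ [0, 7⋅π]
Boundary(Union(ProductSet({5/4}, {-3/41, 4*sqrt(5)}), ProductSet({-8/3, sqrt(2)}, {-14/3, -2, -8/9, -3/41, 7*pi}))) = Union(ProductSet({5/4}, {-3/41, 4*sqrt(5)}), ProductSet({-8/3, sqrt(2)}, {-14/3, -2, -8/9, -3/41, 7*pi}))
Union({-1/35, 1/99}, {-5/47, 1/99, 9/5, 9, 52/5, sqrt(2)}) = {-5/47, -1/35, 1/99, 9/5, 9, 52/5, sqrt(2)}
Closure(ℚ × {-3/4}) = ℝ × {-3/4}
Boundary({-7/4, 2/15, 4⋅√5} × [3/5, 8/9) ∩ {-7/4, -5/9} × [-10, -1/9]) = ∅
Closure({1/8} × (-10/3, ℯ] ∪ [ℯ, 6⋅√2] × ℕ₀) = ({1/8} × [-10/3, ℯ]) ∪ ([ℯ, 6⋅√2] × ℕ₀)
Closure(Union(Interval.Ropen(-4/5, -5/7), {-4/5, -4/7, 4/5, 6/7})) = Union({-4/7, 4/5, 6/7}, Interval(-4/5, -5/7))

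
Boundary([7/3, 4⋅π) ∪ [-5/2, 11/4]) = {-5/2, 4⋅π}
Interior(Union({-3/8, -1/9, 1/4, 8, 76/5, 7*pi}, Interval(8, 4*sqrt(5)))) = Interval.open(8, 4*sqrt(5))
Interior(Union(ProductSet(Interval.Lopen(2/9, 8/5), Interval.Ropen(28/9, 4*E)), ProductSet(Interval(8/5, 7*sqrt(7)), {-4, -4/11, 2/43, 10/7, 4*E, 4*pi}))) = ProductSet(Interval.open(2/9, 8/5), Interval.open(28/9, 4*E))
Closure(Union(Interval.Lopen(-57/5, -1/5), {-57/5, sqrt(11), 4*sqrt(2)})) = Union({sqrt(11), 4*sqrt(2)}, Interval(-57/5, -1/5))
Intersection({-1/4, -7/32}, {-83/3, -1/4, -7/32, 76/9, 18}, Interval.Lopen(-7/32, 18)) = EmptySet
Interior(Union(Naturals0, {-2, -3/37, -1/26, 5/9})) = EmptySet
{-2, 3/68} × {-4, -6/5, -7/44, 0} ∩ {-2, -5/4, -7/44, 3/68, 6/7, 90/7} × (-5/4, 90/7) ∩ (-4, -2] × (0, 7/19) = ∅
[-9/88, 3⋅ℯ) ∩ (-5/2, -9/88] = {-9/88}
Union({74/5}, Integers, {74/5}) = Union({74/5}, Integers)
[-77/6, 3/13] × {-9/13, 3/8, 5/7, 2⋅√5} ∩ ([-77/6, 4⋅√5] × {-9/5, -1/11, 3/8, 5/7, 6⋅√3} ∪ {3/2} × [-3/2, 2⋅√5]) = [-77/6, 3/13] × {3/8, 5/7}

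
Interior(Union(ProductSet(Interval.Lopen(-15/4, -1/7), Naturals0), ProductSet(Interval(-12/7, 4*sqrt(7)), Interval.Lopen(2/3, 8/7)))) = Union(ProductSet(Interval.Lopen(-12/7, -1/7), Union(Complement(Naturals0, Union(Complement(Naturals0, Interval.open(2/3, 8/7)), {2/3, 8/7})), Complement(Naturals0, Union(Complement(Naturals0, Interval.open(2/3, 8/7)), Interval(2/3, 8/7))))), ProductSet(Interval.open(-12/7, 4*sqrt(7)), Complement(Interval.open(2/3, 8/7), Complement(Naturals0, Interval.open(2/3, 8/7)))), ProductSet(Interval.open(-1/7, 4*sqrt(7)), Interval.open(2/3, 8/7)))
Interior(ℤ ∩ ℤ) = ∅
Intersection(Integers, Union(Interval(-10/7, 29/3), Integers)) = Integers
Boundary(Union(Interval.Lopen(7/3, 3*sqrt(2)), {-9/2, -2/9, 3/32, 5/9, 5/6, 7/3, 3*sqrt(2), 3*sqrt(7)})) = {-9/2, -2/9, 3/32, 5/9, 5/6, 7/3, 3*sqrt(2), 3*sqrt(7)}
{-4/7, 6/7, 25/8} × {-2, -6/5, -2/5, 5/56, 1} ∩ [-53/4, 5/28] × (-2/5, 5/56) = ∅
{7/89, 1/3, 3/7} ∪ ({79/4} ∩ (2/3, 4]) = {7/89, 1/3, 3/7}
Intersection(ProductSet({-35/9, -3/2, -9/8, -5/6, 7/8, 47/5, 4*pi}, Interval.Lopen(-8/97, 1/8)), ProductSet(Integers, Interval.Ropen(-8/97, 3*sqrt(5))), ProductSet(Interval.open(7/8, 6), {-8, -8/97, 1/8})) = EmptySet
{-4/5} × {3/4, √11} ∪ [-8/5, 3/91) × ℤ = ([-8/5, 3/91) × ℤ) ∪ ({-4/5} × {3/4, √11})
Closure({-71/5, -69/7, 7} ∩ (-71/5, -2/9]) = {-69/7}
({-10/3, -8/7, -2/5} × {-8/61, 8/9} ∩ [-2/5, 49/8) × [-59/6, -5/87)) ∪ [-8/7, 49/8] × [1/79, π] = ({-2/5} × {-8/61}) ∪ ([-8/7, 49/8] × [1/79, π])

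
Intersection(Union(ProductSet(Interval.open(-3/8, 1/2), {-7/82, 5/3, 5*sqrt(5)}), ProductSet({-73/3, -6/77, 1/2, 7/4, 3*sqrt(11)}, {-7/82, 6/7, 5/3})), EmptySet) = EmptySet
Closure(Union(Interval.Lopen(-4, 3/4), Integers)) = Union(Integers, Interval(-4, 3/4))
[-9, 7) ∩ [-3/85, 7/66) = [-3/85, 7/66)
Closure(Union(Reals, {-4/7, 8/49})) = Reals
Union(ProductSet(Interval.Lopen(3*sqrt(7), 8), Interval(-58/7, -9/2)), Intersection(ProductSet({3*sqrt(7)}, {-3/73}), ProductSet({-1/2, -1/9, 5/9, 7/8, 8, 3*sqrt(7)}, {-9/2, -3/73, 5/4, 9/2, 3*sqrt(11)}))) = Union(ProductSet({3*sqrt(7)}, {-3/73}), ProductSet(Interval.Lopen(3*sqrt(7), 8), Interval(-58/7, -9/2)))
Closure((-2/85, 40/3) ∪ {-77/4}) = {-77/4} ∪ [-2/85, 40/3]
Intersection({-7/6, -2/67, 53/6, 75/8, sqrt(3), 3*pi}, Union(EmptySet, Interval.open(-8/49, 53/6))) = {-2/67, sqrt(3)}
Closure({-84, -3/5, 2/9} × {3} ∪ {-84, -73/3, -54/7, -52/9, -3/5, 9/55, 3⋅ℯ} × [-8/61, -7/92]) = ({-84, -3/5, 2/9} × {3}) ∪ ({-84, -73/3, -54/7, -52/9, -3/5, 9/55, 3⋅ℯ} × [-8/61, -7/92])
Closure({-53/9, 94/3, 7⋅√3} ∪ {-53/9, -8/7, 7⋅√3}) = {-53/9, -8/7, 94/3, 7⋅√3}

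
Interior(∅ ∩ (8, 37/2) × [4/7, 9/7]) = ∅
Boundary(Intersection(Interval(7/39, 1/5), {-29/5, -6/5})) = EmptySet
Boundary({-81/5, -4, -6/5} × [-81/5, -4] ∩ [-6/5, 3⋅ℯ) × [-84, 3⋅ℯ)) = {-6/5} × [-81/5, -4]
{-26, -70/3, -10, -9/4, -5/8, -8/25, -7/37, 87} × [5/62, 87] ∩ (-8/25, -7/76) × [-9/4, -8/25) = ∅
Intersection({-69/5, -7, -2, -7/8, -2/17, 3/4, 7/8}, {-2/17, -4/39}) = {-2/17}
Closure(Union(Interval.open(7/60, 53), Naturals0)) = Union(Complement(Naturals0, Interval.open(7/60, 53)), Interval(7/60, 53), Naturals0)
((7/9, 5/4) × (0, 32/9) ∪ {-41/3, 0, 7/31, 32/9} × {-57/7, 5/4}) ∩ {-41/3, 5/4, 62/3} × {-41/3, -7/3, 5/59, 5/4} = {-41/3} × {5/4}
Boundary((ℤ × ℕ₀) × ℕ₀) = (ℤ × ℕ₀) × ℕ₀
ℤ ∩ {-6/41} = ∅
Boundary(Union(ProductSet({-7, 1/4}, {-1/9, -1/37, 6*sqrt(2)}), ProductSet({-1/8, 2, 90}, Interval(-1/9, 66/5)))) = Union(ProductSet({-7, 1/4}, {-1/9, -1/37, 6*sqrt(2)}), ProductSet({-1/8, 2, 90}, Interval(-1/9, 66/5)))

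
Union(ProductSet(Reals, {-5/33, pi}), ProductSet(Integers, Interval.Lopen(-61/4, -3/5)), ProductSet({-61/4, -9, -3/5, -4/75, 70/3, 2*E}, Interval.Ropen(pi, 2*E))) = Union(ProductSet({-61/4, -9, -3/5, -4/75, 70/3, 2*E}, Interval.Ropen(pi, 2*E)), ProductSet(Integers, Interval.Lopen(-61/4, -3/5)), ProductSet(Reals, {-5/33, pi}))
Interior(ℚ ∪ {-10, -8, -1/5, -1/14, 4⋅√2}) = ∅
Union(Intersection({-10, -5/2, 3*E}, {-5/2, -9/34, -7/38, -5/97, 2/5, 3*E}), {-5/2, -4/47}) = {-5/2, -4/47, 3*E}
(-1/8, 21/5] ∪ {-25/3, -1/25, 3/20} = {-25/3} ∪ (-1/8, 21/5]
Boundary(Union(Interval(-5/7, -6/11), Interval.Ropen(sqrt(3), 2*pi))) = {-5/7, -6/11, sqrt(3), 2*pi}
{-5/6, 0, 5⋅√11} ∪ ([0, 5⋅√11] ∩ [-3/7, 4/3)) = {-5/6, 5⋅√11} ∪ [0, 4/3)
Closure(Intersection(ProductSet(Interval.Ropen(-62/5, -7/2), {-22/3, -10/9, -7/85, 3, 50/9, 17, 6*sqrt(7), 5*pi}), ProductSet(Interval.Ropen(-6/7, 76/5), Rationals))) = EmptySet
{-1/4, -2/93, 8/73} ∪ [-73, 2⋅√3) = [-73, 2⋅√3)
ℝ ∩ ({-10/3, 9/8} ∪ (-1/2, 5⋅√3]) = {-10/3} ∪ (-1/2, 5⋅√3]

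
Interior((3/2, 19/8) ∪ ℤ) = ({2} \ ℤ \ (3/2, 19/8)) ∪ (ℤ \ ({3/2, 19/8} ∪ (ℤ \ (3/2, 19/8)))) ∪ ((3/2, 19/8) \ ℤ \ (3/2, 19/8)) ∪ ({2} \ ({3/2, 19/8} ∪ (ℤ \ (3/2, 19/8))))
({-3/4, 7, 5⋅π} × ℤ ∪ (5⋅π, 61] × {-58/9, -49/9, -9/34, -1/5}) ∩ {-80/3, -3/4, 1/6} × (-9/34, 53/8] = {-3/4} × {0, 1, …, 6}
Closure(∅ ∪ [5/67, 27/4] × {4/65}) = [5/67, 27/4] × {4/65}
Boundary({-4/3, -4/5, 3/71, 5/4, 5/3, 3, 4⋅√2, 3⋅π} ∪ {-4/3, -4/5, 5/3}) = {-4/3, -4/5, 3/71, 5/4, 5/3, 3, 4⋅√2, 3⋅π}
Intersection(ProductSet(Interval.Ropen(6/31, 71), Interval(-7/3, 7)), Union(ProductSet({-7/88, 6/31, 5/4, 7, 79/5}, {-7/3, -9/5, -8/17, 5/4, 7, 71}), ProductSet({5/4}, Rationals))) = Union(ProductSet({5/4}, Intersection(Interval(-7/3, 7), Rationals)), ProductSet({6/31, 5/4, 7, 79/5}, {-7/3, -9/5, -8/17, 5/4, 7}))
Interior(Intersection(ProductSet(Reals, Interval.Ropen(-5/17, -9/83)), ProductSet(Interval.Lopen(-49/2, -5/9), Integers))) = EmptySet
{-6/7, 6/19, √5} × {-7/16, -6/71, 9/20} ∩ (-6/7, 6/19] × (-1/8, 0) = {6/19} × {-6/71}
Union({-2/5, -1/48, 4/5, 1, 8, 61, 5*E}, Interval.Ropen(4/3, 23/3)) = Union({-2/5, -1/48, 4/5, 1, 8, 61, 5*E}, Interval.Ropen(4/3, 23/3))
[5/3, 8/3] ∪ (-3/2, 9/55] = (-3/2, 9/55] ∪ [5/3, 8/3]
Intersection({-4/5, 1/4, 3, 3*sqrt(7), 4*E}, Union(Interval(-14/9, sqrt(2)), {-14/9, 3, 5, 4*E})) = {-4/5, 1/4, 3, 4*E}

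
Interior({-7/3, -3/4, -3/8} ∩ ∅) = ∅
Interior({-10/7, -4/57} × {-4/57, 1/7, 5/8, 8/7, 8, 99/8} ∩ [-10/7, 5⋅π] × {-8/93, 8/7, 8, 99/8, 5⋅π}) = ∅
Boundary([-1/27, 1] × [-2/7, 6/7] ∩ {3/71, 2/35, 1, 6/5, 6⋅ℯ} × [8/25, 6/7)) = {3/71, 2/35, 1} × [8/25, 6/7]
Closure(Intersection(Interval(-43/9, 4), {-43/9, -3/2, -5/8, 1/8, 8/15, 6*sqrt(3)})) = {-43/9, -3/2, -5/8, 1/8, 8/15}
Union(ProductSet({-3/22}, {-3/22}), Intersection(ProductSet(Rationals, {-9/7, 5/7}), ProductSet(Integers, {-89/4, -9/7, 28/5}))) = Union(ProductSet({-3/22}, {-3/22}), ProductSet(Integers, {-9/7}))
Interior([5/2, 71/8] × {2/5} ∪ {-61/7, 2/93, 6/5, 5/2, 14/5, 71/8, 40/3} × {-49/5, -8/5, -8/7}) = ∅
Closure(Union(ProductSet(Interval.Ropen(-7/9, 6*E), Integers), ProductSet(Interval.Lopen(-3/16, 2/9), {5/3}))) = Union(ProductSet(Interval(-7/9, 6*E), Integers), ProductSet(Interval(-3/16, 2/9), {5/3}))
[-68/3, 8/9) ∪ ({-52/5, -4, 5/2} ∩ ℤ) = [-68/3, 8/9)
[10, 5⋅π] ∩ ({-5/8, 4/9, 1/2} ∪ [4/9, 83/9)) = ∅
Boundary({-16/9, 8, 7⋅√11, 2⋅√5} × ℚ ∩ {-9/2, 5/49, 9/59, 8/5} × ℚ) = ∅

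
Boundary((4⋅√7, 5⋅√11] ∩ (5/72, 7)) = ∅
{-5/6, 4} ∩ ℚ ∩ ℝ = {-5/6, 4}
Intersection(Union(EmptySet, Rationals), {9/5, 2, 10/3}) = {9/5, 2, 10/3}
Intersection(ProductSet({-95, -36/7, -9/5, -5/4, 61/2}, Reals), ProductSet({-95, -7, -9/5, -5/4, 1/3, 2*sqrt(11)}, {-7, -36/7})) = ProductSet({-95, -9/5, -5/4}, {-7, -36/7})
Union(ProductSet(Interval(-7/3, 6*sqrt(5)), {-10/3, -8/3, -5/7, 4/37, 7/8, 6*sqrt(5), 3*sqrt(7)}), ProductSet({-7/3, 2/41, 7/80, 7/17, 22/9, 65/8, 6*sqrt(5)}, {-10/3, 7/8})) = ProductSet(Interval(-7/3, 6*sqrt(5)), {-10/3, -8/3, -5/7, 4/37, 7/8, 6*sqrt(5), 3*sqrt(7)})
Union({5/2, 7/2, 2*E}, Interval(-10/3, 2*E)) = Interval(-10/3, 2*E)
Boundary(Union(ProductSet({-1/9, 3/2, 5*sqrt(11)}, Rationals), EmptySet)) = ProductSet({-1/9, 3/2, 5*sqrt(11)}, Reals)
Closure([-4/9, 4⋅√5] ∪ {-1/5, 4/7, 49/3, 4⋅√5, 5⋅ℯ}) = [-4/9, 4⋅√5] ∪ {49/3, 5⋅ℯ}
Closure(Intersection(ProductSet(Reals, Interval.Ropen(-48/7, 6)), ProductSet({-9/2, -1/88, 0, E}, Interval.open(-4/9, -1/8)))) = ProductSet({-9/2, -1/88, 0, E}, Interval(-4/9, -1/8))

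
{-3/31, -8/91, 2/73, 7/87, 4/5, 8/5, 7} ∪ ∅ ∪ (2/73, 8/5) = {-3/31, -8/91, 7} ∪ [2/73, 8/5]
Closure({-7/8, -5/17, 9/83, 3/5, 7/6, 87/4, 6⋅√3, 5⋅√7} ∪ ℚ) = ℝ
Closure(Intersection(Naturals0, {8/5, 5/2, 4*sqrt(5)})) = EmptySet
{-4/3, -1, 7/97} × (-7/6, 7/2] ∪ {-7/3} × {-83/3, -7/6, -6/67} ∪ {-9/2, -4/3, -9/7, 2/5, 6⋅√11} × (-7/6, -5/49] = ({-7/3} × {-83/3, -7/6, -6/67}) ∪ ({-4/3, -1, 7/97} × (-7/6, 7/2]) ∪ ({-9/2, -4/3, -9/7, 2/5, 6⋅√11} × (-7/6, -5/49])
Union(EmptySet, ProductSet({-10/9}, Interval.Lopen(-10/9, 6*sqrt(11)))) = ProductSet({-10/9}, Interval.Lopen(-10/9, 6*sqrt(11)))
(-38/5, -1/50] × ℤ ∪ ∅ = (-38/5, -1/50] × ℤ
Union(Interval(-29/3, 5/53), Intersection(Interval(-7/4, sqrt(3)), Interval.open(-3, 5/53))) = Interval(-29/3, 5/53)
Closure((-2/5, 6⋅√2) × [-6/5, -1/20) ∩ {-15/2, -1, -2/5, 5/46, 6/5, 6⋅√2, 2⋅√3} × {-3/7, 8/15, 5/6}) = {5/46, 6/5, 2⋅√3} × {-3/7}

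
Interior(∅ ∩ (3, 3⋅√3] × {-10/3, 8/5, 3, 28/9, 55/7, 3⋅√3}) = ∅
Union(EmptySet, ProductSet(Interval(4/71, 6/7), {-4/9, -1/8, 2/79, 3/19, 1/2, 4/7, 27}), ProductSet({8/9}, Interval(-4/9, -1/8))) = Union(ProductSet({8/9}, Interval(-4/9, -1/8)), ProductSet(Interval(4/71, 6/7), {-4/9, -1/8, 2/79, 3/19, 1/2, 4/7, 27}))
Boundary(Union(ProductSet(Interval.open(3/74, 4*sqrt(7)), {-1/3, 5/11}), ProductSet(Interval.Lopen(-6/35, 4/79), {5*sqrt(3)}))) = Union(ProductSet(Interval(-6/35, 4/79), {5*sqrt(3)}), ProductSet(Interval(3/74, 4*sqrt(7)), {-1/3, 5/11}))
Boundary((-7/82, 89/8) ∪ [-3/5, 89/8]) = {-3/5, 89/8}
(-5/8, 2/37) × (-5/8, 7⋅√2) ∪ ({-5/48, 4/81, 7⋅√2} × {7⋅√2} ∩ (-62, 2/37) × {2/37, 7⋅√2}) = ({-5/48, 4/81} × {7⋅√2}) ∪ ((-5/8, 2/37) × (-5/8, 7⋅√2))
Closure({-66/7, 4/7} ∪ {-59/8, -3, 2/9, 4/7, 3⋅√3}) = {-66/7, -59/8, -3, 2/9, 4/7, 3⋅√3}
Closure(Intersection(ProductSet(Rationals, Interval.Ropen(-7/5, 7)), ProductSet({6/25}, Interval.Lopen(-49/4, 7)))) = ProductSet({6/25}, Interval(-7/5, 7))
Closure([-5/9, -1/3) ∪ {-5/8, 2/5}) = {-5/8, 2/5} ∪ [-5/9, -1/3]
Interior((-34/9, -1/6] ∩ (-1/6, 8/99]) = ∅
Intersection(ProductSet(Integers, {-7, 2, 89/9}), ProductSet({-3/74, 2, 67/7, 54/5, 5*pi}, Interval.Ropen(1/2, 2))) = EmptySet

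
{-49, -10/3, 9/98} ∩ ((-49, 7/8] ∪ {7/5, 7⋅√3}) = {-10/3, 9/98}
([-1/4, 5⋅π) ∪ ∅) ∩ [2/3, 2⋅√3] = [2/3, 2⋅√3]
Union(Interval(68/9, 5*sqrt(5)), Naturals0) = Union(Interval(68/9, 5*sqrt(5)), Naturals0)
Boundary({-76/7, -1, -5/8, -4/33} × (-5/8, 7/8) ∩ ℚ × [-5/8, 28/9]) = {-76/7, -1, -5/8, -4/33} × [-5/8, 7/8]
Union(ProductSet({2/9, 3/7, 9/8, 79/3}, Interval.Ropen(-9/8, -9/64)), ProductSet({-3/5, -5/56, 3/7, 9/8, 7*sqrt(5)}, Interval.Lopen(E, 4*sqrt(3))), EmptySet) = Union(ProductSet({2/9, 3/7, 9/8, 79/3}, Interval.Ropen(-9/8, -9/64)), ProductSet({-3/5, -5/56, 3/7, 9/8, 7*sqrt(5)}, Interval.Lopen(E, 4*sqrt(3))))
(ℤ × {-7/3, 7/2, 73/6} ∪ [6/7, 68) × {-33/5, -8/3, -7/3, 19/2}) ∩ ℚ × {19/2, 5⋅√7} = (ℚ ∩ [6/7, 68)) × {19/2}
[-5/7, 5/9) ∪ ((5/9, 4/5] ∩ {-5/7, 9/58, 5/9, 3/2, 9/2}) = [-5/7, 5/9)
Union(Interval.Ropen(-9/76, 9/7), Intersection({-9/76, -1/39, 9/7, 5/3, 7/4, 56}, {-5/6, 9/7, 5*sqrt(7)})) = Interval(-9/76, 9/7)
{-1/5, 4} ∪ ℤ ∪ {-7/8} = ℤ ∪ {-7/8, -1/5}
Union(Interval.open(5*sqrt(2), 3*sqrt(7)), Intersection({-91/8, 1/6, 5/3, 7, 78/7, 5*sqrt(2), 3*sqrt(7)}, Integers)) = Union({7}, Interval.open(5*sqrt(2), 3*sqrt(7)))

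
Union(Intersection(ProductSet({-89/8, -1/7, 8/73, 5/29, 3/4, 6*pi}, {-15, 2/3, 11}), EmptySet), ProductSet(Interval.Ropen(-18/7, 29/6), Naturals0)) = ProductSet(Interval.Ropen(-18/7, 29/6), Naturals0)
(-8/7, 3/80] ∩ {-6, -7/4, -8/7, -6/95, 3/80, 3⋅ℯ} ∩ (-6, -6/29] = ∅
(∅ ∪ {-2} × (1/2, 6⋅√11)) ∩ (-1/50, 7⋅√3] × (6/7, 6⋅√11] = ∅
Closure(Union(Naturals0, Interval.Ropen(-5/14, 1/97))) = Union(Complement(Naturals0, Interval.open(-5/14, 1/97)), Interval(-5/14, 1/97), Naturals0)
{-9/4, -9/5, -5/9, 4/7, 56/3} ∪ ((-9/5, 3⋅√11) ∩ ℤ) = {-9/4, -9/5, -5/9, 4/7, 56/3} ∪ {-1, 0, …, 9}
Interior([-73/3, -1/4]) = (-73/3, -1/4)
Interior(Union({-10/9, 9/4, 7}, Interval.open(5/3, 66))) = Interval.open(5/3, 66)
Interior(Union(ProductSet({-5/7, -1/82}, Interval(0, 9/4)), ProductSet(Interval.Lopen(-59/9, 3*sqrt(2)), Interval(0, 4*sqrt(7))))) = ProductSet(Interval.open(-59/9, 3*sqrt(2)), Interval.open(0, 4*sqrt(7)))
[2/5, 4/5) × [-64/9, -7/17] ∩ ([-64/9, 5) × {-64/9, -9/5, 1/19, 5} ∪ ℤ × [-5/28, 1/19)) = [2/5, 4/5) × {-64/9, -9/5}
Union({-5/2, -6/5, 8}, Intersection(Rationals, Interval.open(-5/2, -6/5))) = Union({-5/2, -6/5, 8}, Intersection(Interval.open(-5/2, -6/5), Rationals))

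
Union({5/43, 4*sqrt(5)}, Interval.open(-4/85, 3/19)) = Union({4*sqrt(5)}, Interval.open(-4/85, 3/19))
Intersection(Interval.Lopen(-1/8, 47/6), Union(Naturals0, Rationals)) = Intersection(Interval.Lopen(-1/8, 47/6), Rationals)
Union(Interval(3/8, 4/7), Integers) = Union(Integers, Interval(3/8, 4/7))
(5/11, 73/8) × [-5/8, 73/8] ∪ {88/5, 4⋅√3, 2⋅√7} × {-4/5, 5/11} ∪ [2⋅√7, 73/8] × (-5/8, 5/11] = ((5/11, 73/8) × [-5/8, 73/8]) ∪ ([2⋅√7, 73/8] × (-5/8, 5/11]) ∪ ({88/5, 4⋅√3, 2⋅√7} × {-4/5, 5/11})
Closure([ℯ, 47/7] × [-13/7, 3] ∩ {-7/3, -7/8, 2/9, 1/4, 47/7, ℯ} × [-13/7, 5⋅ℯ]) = {47/7, ℯ} × [-13/7, 3]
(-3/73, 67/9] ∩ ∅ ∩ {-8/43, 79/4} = ∅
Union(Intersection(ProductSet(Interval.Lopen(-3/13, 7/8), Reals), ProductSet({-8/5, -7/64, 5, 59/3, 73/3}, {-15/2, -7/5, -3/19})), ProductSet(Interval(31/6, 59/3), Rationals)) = Union(ProductSet({-7/64}, {-15/2, -7/5, -3/19}), ProductSet(Interval(31/6, 59/3), Rationals))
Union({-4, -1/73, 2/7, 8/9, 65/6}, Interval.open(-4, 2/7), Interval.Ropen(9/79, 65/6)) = Interval(-4, 65/6)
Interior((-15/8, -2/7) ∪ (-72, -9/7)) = (-72, -2/7)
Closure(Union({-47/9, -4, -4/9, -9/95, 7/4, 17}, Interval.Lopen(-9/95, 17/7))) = Union({-47/9, -4, -4/9, 17}, Interval(-9/95, 17/7))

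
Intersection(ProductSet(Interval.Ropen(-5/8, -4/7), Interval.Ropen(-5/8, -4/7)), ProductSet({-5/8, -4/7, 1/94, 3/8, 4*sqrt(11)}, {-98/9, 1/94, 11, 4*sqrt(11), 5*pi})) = EmptySet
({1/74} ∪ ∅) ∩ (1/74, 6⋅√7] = ∅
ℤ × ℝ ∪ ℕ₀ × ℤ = ℤ × ℝ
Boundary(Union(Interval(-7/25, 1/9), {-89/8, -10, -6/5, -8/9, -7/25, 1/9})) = {-89/8, -10, -6/5, -8/9, -7/25, 1/9}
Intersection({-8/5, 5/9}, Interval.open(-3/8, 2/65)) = EmptySet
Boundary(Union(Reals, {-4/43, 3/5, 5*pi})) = EmptySet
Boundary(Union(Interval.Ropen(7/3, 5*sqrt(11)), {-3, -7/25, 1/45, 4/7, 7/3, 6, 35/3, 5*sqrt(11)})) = {-3, -7/25, 1/45, 4/7, 7/3, 5*sqrt(11)}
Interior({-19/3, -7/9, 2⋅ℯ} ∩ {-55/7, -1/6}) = ∅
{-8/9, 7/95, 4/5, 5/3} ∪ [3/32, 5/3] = {-8/9, 7/95} ∪ [3/32, 5/3]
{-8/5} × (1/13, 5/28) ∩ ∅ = ∅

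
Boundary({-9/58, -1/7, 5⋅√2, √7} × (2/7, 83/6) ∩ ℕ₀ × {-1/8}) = ∅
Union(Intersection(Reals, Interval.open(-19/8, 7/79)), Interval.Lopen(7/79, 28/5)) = Union(Interval.open(-19/8, 7/79), Interval.Lopen(7/79, 28/5))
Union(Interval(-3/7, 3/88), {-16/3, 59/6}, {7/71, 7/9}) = Union({-16/3, 7/71, 7/9, 59/6}, Interval(-3/7, 3/88))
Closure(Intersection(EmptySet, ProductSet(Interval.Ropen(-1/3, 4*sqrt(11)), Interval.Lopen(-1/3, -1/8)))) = EmptySet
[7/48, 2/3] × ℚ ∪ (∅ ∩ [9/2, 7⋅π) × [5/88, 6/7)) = [7/48, 2/3] × ℚ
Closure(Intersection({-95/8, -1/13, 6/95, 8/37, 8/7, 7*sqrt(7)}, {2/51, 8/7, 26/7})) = {8/7}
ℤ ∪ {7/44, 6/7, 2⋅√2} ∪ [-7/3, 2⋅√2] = ℤ ∪ [-7/3, 2⋅√2]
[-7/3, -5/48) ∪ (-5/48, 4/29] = [-7/3, -5/48) ∪ (-5/48, 4/29]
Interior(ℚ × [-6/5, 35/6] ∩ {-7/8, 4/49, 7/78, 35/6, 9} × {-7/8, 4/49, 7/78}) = ∅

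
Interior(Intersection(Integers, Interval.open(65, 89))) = EmptySet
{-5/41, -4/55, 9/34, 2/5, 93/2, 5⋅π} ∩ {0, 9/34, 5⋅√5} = {9/34}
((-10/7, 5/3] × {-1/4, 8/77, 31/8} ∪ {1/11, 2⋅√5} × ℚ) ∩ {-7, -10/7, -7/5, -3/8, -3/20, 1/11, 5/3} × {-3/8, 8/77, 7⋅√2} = ({1/11} × {-3/8, 8/77}) ∪ ({-7/5, -3/8, -3/20, 1/11, 5/3} × {8/77})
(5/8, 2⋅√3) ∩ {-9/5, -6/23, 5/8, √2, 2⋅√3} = {√2}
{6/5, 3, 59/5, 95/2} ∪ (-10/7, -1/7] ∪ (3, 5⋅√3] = (-10/7, -1/7] ∪ {6/5, 59/5, 95/2} ∪ [3, 5⋅√3]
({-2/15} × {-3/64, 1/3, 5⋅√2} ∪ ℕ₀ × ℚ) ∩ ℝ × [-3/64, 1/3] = ({-2/15} × {-3/64, 1/3}) ∪ (ℕ₀ × (ℚ ∩ [-3/64, 1/3]))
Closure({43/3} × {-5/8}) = {43/3} × {-5/8}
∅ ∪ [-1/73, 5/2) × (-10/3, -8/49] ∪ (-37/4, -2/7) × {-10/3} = ((-37/4, -2/7) × {-10/3}) ∪ ([-1/73, 5/2) × (-10/3, -8/49])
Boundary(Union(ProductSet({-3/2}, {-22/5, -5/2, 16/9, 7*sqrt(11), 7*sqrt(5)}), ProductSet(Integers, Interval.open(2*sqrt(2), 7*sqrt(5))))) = Union(ProductSet({-3/2}, {-22/5, -5/2, 16/9, 7*sqrt(11), 7*sqrt(5)}), ProductSet(Integers, Interval(2*sqrt(2), 7*sqrt(5))))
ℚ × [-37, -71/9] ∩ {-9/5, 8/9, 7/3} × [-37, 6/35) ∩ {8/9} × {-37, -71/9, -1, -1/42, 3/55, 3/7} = {8/9} × {-37, -71/9}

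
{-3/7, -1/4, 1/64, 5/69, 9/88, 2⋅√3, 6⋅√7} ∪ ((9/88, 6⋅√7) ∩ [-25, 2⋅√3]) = {-3/7, -1/4, 1/64, 5/69, 6⋅√7} ∪ [9/88, 2⋅√3]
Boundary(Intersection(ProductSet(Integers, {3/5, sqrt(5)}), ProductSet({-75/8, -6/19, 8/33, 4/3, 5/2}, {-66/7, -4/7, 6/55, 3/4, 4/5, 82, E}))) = EmptySet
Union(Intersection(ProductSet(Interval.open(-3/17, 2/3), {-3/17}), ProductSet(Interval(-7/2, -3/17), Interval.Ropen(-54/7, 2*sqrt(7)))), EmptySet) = EmptySet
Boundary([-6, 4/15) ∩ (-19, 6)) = {-6, 4/15}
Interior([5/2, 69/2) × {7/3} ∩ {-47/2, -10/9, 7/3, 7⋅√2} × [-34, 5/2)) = ∅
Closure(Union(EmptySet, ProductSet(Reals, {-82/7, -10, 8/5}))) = ProductSet(Reals, {-82/7, -10, 8/5})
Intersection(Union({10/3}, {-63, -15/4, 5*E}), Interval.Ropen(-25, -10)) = EmptySet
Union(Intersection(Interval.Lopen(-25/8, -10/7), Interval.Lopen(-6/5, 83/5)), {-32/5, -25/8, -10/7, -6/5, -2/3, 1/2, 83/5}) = {-32/5, -25/8, -10/7, -6/5, -2/3, 1/2, 83/5}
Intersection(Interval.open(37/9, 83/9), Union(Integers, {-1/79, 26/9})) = Range(5, 10, 1)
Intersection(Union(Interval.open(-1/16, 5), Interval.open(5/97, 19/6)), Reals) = Interval.open(-1/16, 5)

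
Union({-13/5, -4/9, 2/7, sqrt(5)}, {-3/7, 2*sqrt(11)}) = {-13/5, -4/9, -3/7, 2/7, 2*sqrt(11), sqrt(5)}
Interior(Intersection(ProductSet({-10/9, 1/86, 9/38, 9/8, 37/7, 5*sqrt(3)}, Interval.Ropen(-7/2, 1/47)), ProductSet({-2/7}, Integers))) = EmptySet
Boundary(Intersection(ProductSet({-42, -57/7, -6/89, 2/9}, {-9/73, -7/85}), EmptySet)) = EmptySet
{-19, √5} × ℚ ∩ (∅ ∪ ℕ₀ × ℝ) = ∅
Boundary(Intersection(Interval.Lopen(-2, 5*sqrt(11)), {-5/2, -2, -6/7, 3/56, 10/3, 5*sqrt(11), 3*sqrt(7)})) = {-6/7, 3/56, 10/3, 5*sqrt(11), 3*sqrt(7)}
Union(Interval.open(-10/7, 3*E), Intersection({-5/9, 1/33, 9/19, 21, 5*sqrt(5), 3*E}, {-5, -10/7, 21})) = Union({21}, Interval.open(-10/7, 3*E))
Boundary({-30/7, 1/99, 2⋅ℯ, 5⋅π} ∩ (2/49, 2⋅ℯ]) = {2⋅ℯ}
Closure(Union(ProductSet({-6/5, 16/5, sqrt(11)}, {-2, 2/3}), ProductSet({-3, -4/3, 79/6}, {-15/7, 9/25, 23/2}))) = Union(ProductSet({-3, -4/3, 79/6}, {-15/7, 9/25, 23/2}), ProductSet({-6/5, 16/5, sqrt(11)}, {-2, 2/3}))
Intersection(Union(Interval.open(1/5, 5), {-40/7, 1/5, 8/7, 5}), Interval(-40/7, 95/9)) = Union({-40/7}, Interval(1/5, 5))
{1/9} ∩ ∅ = ∅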